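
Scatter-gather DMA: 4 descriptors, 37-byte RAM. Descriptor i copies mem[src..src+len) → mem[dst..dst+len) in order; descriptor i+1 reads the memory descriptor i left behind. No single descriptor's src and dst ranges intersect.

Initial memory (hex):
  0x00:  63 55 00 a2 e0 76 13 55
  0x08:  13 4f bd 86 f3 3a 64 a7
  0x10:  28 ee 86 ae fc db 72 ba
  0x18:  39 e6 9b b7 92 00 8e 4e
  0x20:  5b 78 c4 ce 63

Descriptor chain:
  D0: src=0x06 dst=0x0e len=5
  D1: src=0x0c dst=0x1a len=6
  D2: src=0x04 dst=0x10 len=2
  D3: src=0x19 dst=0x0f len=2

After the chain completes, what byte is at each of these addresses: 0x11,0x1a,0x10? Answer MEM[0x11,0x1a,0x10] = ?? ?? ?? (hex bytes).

  after D0: wrote 5B at 0x0e = 1355134fbd
  after D1: wrote 6B at 0x1a = f33a1355134f
  after D2: wrote 2B at 0x10 = e076
  after D3: wrote 2B at 0x0f = e6f3
query mem[0x11]=0x76, mem[0x1a]=0xf3, mem[0x10]=0xf3

MEM[0x11,0x1a,0x10] = 76 f3 f3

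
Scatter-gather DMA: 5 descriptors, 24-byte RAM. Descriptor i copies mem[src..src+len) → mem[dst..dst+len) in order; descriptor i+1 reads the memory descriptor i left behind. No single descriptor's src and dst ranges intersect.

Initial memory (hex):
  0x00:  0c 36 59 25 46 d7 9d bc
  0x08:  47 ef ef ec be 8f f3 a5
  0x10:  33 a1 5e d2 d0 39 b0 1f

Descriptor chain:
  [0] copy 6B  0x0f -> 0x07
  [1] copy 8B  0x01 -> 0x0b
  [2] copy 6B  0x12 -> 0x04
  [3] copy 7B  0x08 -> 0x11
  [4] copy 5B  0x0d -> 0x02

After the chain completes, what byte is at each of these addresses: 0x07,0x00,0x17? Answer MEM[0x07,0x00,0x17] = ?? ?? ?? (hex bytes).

MEM[0x07,0x00,0x17] = 39 0c 46

#0 dst[0x07+6] := {0xa5,0x33,0xa1,0x5e,0xd2,0xd0}
#1 dst[0x0b+8] := {0x36,0x59,0x25,0x46,0xd7,0x9d,0xa5,0x33}
#2 dst[0x04+6] := {0x33,0xd2,0xd0,0x39,0xb0,0x1f}
#3 dst[0x11+7] := {0xb0,0x1f,0x5e,0x36,0x59,0x25,0x46}
#4 dst[0x02+5] := {0x25,0x46,0xd7,0x9d,0xb0}
query mem[0x07]=0x39, mem[0x00]=0x0c, mem[0x17]=0x46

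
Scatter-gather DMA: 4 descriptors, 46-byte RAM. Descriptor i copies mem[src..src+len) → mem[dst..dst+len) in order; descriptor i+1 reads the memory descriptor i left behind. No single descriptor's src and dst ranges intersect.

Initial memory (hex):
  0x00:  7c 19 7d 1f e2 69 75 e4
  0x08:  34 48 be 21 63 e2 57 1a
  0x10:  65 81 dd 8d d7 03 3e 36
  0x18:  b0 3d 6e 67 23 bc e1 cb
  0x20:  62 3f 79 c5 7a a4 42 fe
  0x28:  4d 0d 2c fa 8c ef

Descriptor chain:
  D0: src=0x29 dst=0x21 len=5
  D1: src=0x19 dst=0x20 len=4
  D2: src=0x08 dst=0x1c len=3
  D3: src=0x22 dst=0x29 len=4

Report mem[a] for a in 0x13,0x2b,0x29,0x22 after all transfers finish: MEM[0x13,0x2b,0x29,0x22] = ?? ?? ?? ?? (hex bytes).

D0: mem[0x21..0x25] <- [0d 2c fa 8c ef]
D1: mem[0x20..0x23] <- [3d 6e 67 23]
D2: mem[0x1c..0x1e] <- [34 48 be]
D3: mem[0x29..0x2c] <- [67 23 8c ef]
query mem[0x13]=0x8d, mem[0x2b]=0x8c, mem[0x29]=0x67, mem[0x22]=0x67

MEM[0x13,0x2b,0x29,0x22] = 8d 8c 67 67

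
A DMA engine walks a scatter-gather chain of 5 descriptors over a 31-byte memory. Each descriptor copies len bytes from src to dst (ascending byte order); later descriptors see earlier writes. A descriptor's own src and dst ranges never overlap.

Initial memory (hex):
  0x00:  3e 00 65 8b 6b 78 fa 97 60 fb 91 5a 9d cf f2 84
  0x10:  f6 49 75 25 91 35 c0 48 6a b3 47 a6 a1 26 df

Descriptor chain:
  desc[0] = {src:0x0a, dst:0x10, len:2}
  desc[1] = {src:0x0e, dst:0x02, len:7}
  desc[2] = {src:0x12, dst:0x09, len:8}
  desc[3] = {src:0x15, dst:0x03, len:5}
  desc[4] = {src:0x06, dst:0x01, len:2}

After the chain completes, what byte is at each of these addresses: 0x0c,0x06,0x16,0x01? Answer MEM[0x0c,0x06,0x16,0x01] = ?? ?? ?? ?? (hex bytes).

MEM[0x0c,0x06,0x16,0x01] = 35 6a c0 6a

[0] 0x0a->0x10 len=2 : 91 5a
[1] 0x0e->0x02 len=7 : f2 84 91 5a 75 25 91
[2] 0x12->0x09 len=8 : 75 25 91 35 c0 48 6a b3
[3] 0x15->0x03 len=5 : 35 c0 48 6a b3
[4] 0x06->0x01 len=2 : 6a b3
query mem[0x0c]=0x35, mem[0x06]=0x6a, mem[0x16]=0xc0, mem[0x01]=0x6a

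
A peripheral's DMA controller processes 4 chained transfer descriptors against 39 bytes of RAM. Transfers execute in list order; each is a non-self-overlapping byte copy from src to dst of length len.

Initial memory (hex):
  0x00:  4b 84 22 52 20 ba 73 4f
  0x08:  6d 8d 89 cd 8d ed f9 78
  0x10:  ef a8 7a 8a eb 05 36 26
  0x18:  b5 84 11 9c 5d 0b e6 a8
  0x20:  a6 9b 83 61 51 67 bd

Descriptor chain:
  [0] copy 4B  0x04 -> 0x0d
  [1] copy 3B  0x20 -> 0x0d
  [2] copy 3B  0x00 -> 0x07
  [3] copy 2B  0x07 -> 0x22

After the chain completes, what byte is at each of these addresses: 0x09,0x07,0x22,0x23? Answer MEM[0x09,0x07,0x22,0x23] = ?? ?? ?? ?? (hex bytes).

MEM[0x09,0x07,0x22,0x23] = 22 4b 4b 84

D0: mem[0x0d..0x10] <- [20 ba 73 4f]
D1: mem[0x0d..0x0f] <- [a6 9b 83]
D2: mem[0x07..0x09] <- [4b 84 22]
D3: mem[0x22..0x23] <- [4b 84]
query mem[0x09]=0x22, mem[0x07]=0x4b, mem[0x22]=0x4b, mem[0x23]=0x84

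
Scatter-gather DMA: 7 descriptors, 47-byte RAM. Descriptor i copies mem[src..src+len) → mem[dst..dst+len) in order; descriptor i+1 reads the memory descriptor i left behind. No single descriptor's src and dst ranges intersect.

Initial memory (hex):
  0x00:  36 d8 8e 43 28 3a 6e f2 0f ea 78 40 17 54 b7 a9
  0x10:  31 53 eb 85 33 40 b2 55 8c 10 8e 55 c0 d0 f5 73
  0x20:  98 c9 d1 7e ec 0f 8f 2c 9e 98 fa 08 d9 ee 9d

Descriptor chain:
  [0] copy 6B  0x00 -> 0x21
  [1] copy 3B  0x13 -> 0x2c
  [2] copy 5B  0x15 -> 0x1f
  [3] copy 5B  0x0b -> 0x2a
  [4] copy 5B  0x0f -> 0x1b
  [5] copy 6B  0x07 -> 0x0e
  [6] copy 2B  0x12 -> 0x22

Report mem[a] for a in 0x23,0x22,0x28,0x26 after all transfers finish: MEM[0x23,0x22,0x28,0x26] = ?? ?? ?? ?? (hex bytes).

  after D0: wrote 6B at 0x21 = 36d88e43283a
  after D1: wrote 3B at 0x2c = 853340
  after D2: wrote 5B at 0x1f = 40b2558c10
  after D3: wrote 5B at 0x2a = 401754b7a9
  after D4: wrote 5B at 0x1b = a93153eb85
  after D5: wrote 6B at 0x0e = f20fea784017
  after D6: wrote 2B at 0x22 = 4017
query mem[0x23]=0x17, mem[0x22]=0x40, mem[0x28]=0x9e, mem[0x26]=0x3a

MEM[0x23,0x22,0x28,0x26] = 17 40 9e 3a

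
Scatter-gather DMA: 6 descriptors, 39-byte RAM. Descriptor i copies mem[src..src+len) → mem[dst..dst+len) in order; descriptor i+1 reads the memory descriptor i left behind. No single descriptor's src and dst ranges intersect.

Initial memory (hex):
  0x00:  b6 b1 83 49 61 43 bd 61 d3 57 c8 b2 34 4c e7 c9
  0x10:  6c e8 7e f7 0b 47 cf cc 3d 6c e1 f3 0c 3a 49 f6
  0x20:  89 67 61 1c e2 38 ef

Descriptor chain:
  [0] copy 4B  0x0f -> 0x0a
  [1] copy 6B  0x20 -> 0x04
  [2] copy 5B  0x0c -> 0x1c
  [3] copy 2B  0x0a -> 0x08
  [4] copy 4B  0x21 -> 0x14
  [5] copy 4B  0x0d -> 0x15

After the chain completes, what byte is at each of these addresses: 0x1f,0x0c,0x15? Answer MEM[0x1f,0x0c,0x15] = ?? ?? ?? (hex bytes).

[0] 0x0f->0x0a len=4 : c9 6c e8 7e
[1] 0x20->0x04 len=6 : 89 67 61 1c e2 38
[2] 0x0c->0x1c len=5 : e8 7e e7 c9 6c
[3] 0x0a->0x08 len=2 : c9 6c
[4] 0x21->0x14 len=4 : 67 61 1c e2
[5] 0x0d->0x15 len=4 : 7e e7 c9 6c
query mem[0x1f]=0xc9, mem[0x0c]=0xe8, mem[0x15]=0x7e

MEM[0x1f,0x0c,0x15] = c9 e8 7e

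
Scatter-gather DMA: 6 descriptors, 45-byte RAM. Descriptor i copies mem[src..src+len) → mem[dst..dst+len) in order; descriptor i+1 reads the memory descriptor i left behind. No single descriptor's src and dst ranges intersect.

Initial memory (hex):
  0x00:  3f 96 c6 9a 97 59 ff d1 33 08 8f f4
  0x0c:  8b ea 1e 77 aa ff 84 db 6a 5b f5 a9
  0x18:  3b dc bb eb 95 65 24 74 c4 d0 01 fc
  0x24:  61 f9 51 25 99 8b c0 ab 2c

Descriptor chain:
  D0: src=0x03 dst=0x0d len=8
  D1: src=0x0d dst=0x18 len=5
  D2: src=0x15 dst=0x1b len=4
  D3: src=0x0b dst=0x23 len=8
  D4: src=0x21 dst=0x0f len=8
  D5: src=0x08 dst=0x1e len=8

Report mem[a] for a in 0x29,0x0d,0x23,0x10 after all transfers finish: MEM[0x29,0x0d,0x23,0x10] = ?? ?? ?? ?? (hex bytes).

MEM[0x29,0x0d,0x23,0x10] = d1 9a 9a 01

D0: mem[0x0d..0x14] <- [9a 97 59 ff d1 33 08 8f]
D1: mem[0x18..0x1c] <- [9a 97 59 ff d1]
D2: mem[0x1b..0x1e] <- [5b f5 a9 9a]
D3: mem[0x23..0x2a] <- [f4 8b 9a 97 59 ff d1 33]
D4: mem[0x0f..0x16] <- [d0 01 f4 8b 9a 97 59 ff]
D5: mem[0x1e..0x25] <- [33 08 8f f4 8b 9a 97 d0]
query mem[0x29]=0xd1, mem[0x0d]=0x9a, mem[0x23]=0x9a, mem[0x10]=0x01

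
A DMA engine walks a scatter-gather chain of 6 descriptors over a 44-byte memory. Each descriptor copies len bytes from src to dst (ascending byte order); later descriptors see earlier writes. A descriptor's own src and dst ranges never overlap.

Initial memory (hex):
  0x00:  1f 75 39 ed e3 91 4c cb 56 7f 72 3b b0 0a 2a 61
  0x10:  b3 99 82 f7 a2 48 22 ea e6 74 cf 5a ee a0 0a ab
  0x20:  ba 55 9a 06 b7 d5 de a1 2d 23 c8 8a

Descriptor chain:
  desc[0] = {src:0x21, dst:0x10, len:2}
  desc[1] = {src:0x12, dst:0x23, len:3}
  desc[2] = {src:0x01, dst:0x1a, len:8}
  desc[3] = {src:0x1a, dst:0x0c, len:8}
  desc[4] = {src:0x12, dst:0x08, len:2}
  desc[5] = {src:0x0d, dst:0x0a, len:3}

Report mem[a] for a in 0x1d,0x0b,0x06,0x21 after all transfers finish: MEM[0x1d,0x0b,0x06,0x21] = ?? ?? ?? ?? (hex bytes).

MEM[0x1d,0x0b,0x06,0x21] = e3 ed 4c 56

  after D0: wrote 2B at 0x10 = 559a
  after D1: wrote 3B at 0x23 = 82f7a2
  after D2: wrote 8B at 0x1a = 7539ede3914ccb56
  after D3: wrote 8B at 0x0c = 7539ede3914ccb56
  after D4: wrote 2B at 0x08 = cb56
  after D5: wrote 3B at 0x0a = 39ede3
query mem[0x1d]=0xe3, mem[0x0b]=0xed, mem[0x06]=0x4c, mem[0x21]=0x56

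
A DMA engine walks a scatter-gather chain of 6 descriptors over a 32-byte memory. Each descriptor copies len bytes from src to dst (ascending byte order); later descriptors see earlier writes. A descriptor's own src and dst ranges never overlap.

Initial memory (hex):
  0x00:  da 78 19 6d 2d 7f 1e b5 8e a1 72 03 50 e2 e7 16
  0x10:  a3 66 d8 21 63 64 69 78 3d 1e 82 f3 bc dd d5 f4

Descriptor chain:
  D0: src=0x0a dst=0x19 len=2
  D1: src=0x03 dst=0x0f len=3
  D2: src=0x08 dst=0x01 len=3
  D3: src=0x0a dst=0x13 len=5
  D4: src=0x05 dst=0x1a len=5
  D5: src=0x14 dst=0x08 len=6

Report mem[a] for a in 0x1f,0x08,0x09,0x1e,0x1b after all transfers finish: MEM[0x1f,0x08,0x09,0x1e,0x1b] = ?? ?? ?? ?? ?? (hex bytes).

MEM[0x1f,0x08,0x09,0x1e,0x1b] = f4 03 50 a1 1e

[0] 0x0a->0x19 len=2 : 72 03
[1] 0x03->0x0f len=3 : 6d 2d 7f
[2] 0x08->0x01 len=3 : 8e a1 72
[3] 0x0a->0x13 len=5 : 72 03 50 e2 e7
[4] 0x05->0x1a len=5 : 7f 1e b5 8e a1
[5] 0x14->0x08 len=6 : 03 50 e2 e7 3d 72
query mem[0x1f]=0xf4, mem[0x08]=0x03, mem[0x09]=0x50, mem[0x1e]=0xa1, mem[0x1b]=0x1e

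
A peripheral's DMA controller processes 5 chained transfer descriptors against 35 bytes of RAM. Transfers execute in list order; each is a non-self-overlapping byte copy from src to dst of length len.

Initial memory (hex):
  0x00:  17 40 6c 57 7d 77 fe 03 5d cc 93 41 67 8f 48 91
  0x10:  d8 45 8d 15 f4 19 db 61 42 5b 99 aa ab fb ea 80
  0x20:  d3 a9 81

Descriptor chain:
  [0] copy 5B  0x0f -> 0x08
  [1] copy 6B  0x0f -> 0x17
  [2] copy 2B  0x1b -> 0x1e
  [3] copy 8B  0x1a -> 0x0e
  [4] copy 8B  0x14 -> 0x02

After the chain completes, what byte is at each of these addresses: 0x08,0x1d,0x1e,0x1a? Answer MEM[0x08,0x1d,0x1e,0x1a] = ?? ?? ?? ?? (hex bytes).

MEM[0x08,0x1d,0x1e,0x1a] = 8d fb 15 8d

D0: mem[0x08..0x0c] <- [91 d8 45 8d 15]
D1: mem[0x17..0x1c] <- [91 d8 45 8d 15 f4]
D2: mem[0x1e..0x1f] <- [15 f4]
D3: mem[0x0e..0x15] <- [8d 15 f4 fb 15 f4 d3 a9]
D4: mem[0x02..0x09] <- [d3 a9 db 91 d8 45 8d 15]
query mem[0x08]=0x8d, mem[0x1d]=0xfb, mem[0x1e]=0x15, mem[0x1a]=0x8d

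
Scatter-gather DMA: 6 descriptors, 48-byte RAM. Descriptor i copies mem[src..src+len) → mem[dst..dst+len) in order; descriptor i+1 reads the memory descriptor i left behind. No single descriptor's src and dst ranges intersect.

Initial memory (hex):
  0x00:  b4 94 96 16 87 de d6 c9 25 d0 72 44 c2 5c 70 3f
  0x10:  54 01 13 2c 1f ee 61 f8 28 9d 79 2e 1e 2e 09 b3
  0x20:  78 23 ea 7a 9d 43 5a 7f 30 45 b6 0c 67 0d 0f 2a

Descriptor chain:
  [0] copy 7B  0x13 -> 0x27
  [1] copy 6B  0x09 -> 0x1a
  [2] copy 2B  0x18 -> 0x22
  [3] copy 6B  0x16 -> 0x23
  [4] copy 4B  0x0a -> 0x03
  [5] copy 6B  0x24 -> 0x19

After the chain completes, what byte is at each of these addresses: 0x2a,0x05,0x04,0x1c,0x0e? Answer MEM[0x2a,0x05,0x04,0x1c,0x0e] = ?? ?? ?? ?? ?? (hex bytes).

  after D0: wrote 7B at 0x27 = 2c1fee61f8289d
  after D1: wrote 6B at 0x1a = d07244c25c70
  after D2: wrote 2B at 0x22 = 289d
  after D3: wrote 6B at 0x23 = 61f8289dd072
  after D4: wrote 4B at 0x03 = 7244c25c
  after D5: wrote 6B at 0x19 = f8289dd072ee
query mem[0x2a]=0x61, mem[0x05]=0xc2, mem[0x04]=0x44, mem[0x1c]=0xd0, mem[0x0e]=0x70

MEM[0x2a,0x05,0x04,0x1c,0x0e] = 61 c2 44 d0 70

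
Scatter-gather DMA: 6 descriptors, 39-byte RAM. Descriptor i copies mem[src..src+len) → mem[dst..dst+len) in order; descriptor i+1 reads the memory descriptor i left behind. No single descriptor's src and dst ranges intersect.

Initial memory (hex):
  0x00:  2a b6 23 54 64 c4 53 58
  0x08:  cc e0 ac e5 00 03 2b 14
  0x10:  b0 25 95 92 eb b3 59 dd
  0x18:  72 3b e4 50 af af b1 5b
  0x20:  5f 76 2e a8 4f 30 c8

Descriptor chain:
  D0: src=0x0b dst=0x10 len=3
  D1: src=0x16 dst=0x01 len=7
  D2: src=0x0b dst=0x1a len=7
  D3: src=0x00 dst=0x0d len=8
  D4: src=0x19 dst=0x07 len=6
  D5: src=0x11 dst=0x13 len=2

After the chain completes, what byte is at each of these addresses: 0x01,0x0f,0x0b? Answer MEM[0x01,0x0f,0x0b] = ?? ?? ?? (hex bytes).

  after D0: wrote 3B at 0x10 = e50003
  after D1: wrote 7B at 0x01 = 59dd723be450af
  after D2: wrote 7B at 0x1a = e500032b14e500
  after D3: wrote 8B at 0x0d = 2a59dd723be450af
  after D4: wrote 6B at 0x07 = 3be500032b14
  after D5: wrote 2B at 0x13 = 3be4
query mem[0x01]=0x59, mem[0x0f]=0xdd, mem[0x0b]=0x2b

MEM[0x01,0x0f,0x0b] = 59 dd 2b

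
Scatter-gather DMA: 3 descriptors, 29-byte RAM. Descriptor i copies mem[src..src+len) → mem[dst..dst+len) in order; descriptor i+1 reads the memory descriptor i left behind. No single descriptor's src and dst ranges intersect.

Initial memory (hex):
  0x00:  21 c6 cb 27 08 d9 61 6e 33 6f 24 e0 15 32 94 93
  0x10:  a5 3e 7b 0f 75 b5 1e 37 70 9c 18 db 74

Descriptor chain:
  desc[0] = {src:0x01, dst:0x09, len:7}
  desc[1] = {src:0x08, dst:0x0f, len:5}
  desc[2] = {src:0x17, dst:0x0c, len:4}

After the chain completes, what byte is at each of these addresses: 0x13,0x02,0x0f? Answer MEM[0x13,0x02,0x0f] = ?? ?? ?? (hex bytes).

D0: mem[0x09..0x0f] <- [c6 cb 27 08 d9 61 6e]
D1: mem[0x0f..0x13] <- [33 c6 cb 27 08]
D2: mem[0x0c..0x0f] <- [37 70 9c 18]
query mem[0x13]=0x08, mem[0x02]=0xcb, mem[0x0f]=0x18

MEM[0x13,0x02,0x0f] = 08 cb 18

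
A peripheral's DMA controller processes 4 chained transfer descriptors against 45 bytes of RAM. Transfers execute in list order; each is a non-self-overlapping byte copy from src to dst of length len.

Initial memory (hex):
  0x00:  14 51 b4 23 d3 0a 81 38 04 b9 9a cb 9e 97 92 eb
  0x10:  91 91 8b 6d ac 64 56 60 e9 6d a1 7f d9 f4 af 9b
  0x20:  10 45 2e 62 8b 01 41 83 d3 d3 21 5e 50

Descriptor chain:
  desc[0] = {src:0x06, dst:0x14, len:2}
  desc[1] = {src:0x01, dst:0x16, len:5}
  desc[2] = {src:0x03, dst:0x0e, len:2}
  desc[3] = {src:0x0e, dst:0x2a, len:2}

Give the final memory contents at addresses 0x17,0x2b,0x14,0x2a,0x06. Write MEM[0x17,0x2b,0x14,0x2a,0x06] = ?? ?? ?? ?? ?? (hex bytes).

  after D0: wrote 2B at 0x14 = 8138
  after D1: wrote 5B at 0x16 = 51b423d30a
  after D2: wrote 2B at 0x0e = 23d3
  after D3: wrote 2B at 0x2a = 23d3
query mem[0x17]=0xb4, mem[0x2b]=0xd3, mem[0x14]=0x81, mem[0x2a]=0x23, mem[0x06]=0x81

MEM[0x17,0x2b,0x14,0x2a,0x06] = b4 d3 81 23 81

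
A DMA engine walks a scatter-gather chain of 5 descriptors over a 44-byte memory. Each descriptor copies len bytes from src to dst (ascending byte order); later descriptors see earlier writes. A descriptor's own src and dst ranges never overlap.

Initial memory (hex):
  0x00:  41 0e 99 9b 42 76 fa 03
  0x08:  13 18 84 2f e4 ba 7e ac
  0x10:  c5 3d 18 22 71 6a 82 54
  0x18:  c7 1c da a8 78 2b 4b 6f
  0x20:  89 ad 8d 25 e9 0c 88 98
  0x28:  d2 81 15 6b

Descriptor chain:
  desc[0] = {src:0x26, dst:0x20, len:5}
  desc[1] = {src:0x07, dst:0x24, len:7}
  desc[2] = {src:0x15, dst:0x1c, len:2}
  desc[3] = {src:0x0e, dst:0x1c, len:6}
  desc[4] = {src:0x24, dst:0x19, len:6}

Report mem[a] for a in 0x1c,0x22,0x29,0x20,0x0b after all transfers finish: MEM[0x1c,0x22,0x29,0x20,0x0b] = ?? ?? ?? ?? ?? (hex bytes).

D0: mem[0x20..0x24] <- [88 98 d2 81 15]
D1: mem[0x24..0x2a] <- [03 13 18 84 2f e4 ba]
D2: mem[0x1c..0x1d] <- [6a 82]
D3: mem[0x1c..0x21] <- [7e ac c5 3d 18 22]
D4: mem[0x19..0x1e] <- [03 13 18 84 2f e4]
query mem[0x1c]=0x84, mem[0x22]=0xd2, mem[0x29]=0xe4, mem[0x20]=0x18, mem[0x0b]=0x2f

MEM[0x1c,0x22,0x29,0x20,0x0b] = 84 d2 e4 18 2f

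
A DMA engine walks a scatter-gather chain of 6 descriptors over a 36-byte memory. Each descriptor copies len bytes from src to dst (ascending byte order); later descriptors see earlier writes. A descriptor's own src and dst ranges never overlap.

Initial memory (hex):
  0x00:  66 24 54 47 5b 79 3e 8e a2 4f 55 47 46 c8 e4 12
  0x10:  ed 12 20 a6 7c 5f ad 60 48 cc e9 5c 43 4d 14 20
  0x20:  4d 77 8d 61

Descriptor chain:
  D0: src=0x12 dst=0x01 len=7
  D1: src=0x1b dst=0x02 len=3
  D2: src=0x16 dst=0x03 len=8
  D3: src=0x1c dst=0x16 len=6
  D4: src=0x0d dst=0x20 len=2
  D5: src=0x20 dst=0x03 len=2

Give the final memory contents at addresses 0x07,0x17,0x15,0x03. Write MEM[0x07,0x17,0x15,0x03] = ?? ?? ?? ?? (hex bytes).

MEM[0x07,0x17,0x15,0x03] = e9 4d 5f c8

#0 dst[0x01+7] := {0x20,0xa6,0x7c,0x5f,0xad,0x60,0x48}
#1 dst[0x02+3] := {0x5c,0x43,0x4d}
#2 dst[0x03+8] := {0xad,0x60,0x48,0xcc,0xe9,0x5c,0x43,0x4d}
#3 dst[0x16+6] := {0x43,0x4d,0x14,0x20,0x4d,0x77}
#4 dst[0x20+2] := {0xc8,0xe4}
#5 dst[0x03+2] := {0xc8,0xe4}
query mem[0x07]=0xe9, mem[0x17]=0x4d, mem[0x15]=0x5f, mem[0x03]=0xc8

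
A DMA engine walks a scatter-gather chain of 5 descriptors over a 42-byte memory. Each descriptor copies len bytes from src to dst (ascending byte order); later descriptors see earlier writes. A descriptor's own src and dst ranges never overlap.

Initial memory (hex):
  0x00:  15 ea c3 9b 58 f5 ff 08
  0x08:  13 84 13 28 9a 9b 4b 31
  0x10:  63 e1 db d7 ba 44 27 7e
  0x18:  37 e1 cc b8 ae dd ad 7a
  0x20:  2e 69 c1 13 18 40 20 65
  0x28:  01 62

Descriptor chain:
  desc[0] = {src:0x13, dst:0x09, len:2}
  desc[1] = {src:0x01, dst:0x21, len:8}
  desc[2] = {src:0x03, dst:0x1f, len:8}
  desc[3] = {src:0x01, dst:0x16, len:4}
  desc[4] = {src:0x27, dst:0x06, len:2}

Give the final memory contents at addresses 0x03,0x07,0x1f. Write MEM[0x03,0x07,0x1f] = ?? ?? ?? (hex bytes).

MEM[0x03,0x07,0x1f] = 9b 13 9b

  after D0: wrote 2B at 0x09 = d7ba
  after D1: wrote 8B at 0x21 = eac39b58f5ff0813
  after D2: wrote 8B at 0x1f = 9b58f5ff0813d7ba
  after D3: wrote 4B at 0x16 = eac39b58
  after D4: wrote 2B at 0x06 = 0813
query mem[0x03]=0x9b, mem[0x07]=0x13, mem[0x1f]=0x9b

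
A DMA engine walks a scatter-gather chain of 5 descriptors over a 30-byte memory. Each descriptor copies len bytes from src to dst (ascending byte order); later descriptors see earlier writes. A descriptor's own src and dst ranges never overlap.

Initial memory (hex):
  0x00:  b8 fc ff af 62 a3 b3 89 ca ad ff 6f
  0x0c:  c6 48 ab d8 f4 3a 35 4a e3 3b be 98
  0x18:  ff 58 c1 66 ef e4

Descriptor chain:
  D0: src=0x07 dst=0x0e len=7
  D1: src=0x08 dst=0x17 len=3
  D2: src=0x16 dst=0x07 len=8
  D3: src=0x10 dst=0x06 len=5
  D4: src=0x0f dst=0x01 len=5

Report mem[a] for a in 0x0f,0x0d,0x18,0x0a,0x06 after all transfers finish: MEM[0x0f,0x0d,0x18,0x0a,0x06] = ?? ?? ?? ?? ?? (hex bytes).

MEM[0x0f,0x0d,0x18,0x0a,0x06] = ca ef ad 48 ad

  after D0: wrote 7B at 0x0e = 89caadff6fc648
  after D1: wrote 3B at 0x17 = caadff
  after D2: wrote 8B at 0x07 = becaadffc166efe4
  after D3: wrote 5B at 0x06 = adff6fc648
  after D4: wrote 5B at 0x01 = caadff6fc6
query mem[0x0f]=0xca, mem[0x0d]=0xef, mem[0x18]=0xad, mem[0x0a]=0x48, mem[0x06]=0xad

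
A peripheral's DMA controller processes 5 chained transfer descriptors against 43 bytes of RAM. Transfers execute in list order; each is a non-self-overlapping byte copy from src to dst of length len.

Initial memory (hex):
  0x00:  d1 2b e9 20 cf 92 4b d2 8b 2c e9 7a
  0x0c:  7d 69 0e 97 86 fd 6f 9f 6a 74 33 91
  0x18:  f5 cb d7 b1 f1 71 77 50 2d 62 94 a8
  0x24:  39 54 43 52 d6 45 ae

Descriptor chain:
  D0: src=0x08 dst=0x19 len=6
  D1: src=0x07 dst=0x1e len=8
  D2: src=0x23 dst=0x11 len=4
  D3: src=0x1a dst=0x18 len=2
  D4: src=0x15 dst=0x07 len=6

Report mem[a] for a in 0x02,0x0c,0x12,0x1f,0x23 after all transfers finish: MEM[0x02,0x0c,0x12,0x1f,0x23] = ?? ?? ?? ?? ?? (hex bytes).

  after D0: wrote 6B at 0x19 = 8b2ce97a7d69
  after D1: wrote 8B at 0x1e = d28b2ce97a7d690e
  after D2: wrote 4B at 0x11 = 7d690e43
  after D3: wrote 2B at 0x18 = 2ce9
  after D4: wrote 6B at 0x07 = 7433912ce92c
query mem[0x02]=0xe9, mem[0x0c]=0x2c, mem[0x12]=0x69, mem[0x1f]=0x8b, mem[0x23]=0x7d

MEM[0x02,0x0c,0x12,0x1f,0x23] = e9 2c 69 8b 7d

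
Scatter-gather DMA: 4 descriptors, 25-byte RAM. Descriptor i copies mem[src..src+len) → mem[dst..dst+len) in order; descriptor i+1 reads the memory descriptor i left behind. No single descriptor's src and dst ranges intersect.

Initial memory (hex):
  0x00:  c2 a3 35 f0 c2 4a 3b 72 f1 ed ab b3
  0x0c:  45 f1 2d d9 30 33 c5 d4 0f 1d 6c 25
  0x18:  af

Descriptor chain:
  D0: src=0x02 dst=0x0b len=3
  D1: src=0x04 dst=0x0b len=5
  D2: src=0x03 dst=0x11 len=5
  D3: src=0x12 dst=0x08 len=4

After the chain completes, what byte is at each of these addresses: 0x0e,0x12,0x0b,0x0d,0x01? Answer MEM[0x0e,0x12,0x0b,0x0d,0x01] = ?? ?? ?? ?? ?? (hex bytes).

MEM[0x0e,0x12,0x0b,0x0d,0x01] = 72 c2 72 3b a3

D0: mem[0x0b..0x0d] <- [35 f0 c2]
D1: mem[0x0b..0x0f] <- [c2 4a 3b 72 f1]
D2: mem[0x11..0x15] <- [f0 c2 4a 3b 72]
D3: mem[0x08..0x0b] <- [c2 4a 3b 72]
query mem[0x0e]=0x72, mem[0x12]=0xc2, mem[0x0b]=0x72, mem[0x0d]=0x3b, mem[0x01]=0xa3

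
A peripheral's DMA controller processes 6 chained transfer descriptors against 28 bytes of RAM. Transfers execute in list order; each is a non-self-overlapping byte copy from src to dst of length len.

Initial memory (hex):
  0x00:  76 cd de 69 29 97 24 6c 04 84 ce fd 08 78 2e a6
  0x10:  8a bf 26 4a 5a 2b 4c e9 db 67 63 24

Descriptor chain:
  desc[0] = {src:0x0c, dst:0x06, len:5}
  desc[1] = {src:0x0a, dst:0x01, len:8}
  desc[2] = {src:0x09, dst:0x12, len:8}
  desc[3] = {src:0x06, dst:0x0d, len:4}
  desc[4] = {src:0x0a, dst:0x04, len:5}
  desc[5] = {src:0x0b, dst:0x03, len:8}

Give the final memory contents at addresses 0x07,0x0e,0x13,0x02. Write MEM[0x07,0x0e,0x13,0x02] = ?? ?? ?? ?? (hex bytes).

MEM[0x07,0x0e,0x13,0x02] = bf 8a 8a fd

D0: mem[0x06..0x0a] <- [08 78 2e a6 8a]
D1: mem[0x01..0x08] <- [8a fd 08 78 2e a6 8a bf]
D2: mem[0x12..0x19] <- [a6 8a fd 08 78 2e a6 8a]
D3: mem[0x0d..0x10] <- [a6 8a bf a6]
D4: mem[0x04..0x08] <- [8a fd 08 a6 8a]
D5: mem[0x03..0x0a] <- [fd 08 a6 8a bf a6 bf a6]
query mem[0x07]=0xbf, mem[0x0e]=0x8a, mem[0x13]=0x8a, mem[0x02]=0xfd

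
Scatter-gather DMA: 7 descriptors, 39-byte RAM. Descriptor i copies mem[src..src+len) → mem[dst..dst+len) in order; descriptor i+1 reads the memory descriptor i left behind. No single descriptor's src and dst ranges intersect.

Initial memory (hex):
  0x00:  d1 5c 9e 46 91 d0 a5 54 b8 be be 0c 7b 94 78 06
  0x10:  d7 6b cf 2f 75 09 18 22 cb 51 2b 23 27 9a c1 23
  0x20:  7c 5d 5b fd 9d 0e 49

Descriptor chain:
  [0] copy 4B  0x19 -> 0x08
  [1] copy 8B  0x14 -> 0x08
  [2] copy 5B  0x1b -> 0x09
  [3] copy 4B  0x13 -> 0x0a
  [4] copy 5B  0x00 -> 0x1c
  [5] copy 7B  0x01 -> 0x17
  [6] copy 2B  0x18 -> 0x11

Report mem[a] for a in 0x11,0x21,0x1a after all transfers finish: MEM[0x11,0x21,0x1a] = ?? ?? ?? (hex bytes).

MEM[0x11,0x21,0x1a] = 9e 5d 91

#0 dst[0x08+4] := {0x51,0x2b,0x23,0x27}
#1 dst[0x08+8] := {0x75,0x09,0x18,0x22,0xcb,0x51,0x2b,0x23}
#2 dst[0x09+5] := {0x23,0x27,0x9a,0xc1,0x23}
#3 dst[0x0a+4] := {0x2f,0x75,0x09,0x18}
#4 dst[0x1c+5] := {0xd1,0x5c,0x9e,0x46,0x91}
#5 dst[0x17+7] := {0x5c,0x9e,0x46,0x91,0xd0,0xa5,0x54}
#6 dst[0x11+2] := {0x9e,0x46}
query mem[0x11]=0x9e, mem[0x21]=0x5d, mem[0x1a]=0x91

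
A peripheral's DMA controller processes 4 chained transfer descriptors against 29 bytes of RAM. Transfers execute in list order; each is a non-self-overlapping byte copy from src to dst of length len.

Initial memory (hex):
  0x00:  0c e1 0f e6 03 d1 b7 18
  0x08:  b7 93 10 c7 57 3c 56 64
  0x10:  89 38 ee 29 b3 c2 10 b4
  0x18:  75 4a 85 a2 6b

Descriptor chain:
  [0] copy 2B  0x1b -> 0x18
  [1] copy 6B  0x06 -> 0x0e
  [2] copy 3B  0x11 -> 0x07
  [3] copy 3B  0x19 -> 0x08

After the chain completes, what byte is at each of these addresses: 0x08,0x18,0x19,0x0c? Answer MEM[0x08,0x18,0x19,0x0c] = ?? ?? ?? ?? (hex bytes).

D0: mem[0x18..0x19] <- [a2 6b]
D1: mem[0x0e..0x13] <- [b7 18 b7 93 10 c7]
D2: mem[0x07..0x09] <- [93 10 c7]
D3: mem[0x08..0x0a] <- [6b 85 a2]
query mem[0x08]=0x6b, mem[0x18]=0xa2, mem[0x19]=0x6b, mem[0x0c]=0x57

MEM[0x08,0x18,0x19,0x0c] = 6b a2 6b 57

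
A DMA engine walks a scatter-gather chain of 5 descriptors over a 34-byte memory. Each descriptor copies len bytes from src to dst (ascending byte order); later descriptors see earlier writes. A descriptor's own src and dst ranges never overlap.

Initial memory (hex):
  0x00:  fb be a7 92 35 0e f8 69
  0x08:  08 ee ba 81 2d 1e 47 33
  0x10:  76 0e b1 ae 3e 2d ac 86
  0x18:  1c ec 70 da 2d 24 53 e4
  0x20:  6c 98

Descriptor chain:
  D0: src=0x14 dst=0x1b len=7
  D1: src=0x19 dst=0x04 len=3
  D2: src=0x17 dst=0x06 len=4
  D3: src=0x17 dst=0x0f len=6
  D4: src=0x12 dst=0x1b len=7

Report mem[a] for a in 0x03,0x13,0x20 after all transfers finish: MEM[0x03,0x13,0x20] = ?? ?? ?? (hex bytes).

  after D0: wrote 7B at 0x1b = 3e2dac861cec70
  after D1: wrote 3B at 0x04 = ec703e
  after D2: wrote 4B at 0x06 = 861cec70
  after D3: wrote 6B at 0x0f = 861cec703e2d
  after D4: wrote 7B at 0x1b = 703e2d2dac861c
query mem[0x03]=0x92, mem[0x13]=0x3e, mem[0x20]=0x86

MEM[0x03,0x13,0x20] = 92 3e 86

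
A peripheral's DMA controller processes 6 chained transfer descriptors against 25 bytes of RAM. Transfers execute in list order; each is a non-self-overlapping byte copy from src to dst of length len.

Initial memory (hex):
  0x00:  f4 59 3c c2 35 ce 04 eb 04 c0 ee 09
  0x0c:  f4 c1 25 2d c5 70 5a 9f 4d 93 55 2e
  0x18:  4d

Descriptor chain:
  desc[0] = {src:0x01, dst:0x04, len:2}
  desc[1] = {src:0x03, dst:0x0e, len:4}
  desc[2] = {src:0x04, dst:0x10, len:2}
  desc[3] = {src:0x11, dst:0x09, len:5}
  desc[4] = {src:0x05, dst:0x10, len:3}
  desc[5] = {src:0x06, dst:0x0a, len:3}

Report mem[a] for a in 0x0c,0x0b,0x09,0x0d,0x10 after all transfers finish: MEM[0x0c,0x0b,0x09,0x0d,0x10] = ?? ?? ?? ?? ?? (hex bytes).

[0] 0x01->0x04 len=2 : 59 3c
[1] 0x03->0x0e len=4 : c2 59 3c 04
[2] 0x04->0x10 len=2 : 59 3c
[3] 0x11->0x09 len=5 : 3c 5a 9f 4d 93
[4] 0x05->0x10 len=3 : 3c 04 eb
[5] 0x06->0x0a len=3 : 04 eb 04
query mem[0x0c]=0x04, mem[0x0b]=0xeb, mem[0x09]=0x3c, mem[0x0d]=0x93, mem[0x10]=0x3c

MEM[0x0c,0x0b,0x09,0x0d,0x10] = 04 eb 3c 93 3c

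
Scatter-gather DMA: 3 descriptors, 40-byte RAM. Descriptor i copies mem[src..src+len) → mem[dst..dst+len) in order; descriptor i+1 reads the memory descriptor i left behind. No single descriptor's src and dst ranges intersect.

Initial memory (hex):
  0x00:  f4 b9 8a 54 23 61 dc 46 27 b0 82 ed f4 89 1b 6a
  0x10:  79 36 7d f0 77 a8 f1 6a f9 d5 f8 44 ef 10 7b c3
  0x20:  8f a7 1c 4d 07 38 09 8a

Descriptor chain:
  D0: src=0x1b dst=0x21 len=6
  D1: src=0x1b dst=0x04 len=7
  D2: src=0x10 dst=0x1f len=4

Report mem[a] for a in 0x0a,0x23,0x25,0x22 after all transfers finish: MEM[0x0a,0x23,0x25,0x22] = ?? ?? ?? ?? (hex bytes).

#0 dst[0x21+6] := {0x44,0xef,0x10,0x7b,0xc3,0x8f}
#1 dst[0x04+7] := {0x44,0xef,0x10,0x7b,0xc3,0x8f,0x44}
#2 dst[0x1f+4] := {0x79,0x36,0x7d,0xf0}
query mem[0x0a]=0x44, mem[0x23]=0x10, mem[0x25]=0xc3, mem[0x22]=0xf0

MEM[0x0a,0x23,0x25,0x22] = 44 10 c3 f0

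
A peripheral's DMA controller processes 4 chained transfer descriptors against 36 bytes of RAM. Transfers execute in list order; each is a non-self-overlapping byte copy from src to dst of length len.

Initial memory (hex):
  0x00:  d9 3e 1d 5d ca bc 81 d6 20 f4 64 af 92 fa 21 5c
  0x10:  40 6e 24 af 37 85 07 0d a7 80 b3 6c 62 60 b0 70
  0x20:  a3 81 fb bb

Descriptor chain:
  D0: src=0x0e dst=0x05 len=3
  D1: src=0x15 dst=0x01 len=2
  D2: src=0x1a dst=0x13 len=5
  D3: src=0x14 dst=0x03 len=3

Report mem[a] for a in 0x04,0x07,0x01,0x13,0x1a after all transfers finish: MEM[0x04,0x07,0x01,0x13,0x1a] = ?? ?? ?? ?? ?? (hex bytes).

MEM[0x04,0x07,0x01,0x13,0x1a] = 62 40 85 b3 b3

  after D0: wrote 3B at 0x05 = 215c40
  after D1: wrote 2B at 0x01 = 8507
  after D2: wrote 5B at 0x13 = b36c6260b0
  after D3: wrote 3B at 0x03 = 6c6260
query mem[0x04]=0x62, mem[0x07]=0x40, mem[0x01]=0x85, mem[0x13]=0xb3, mem[0x1a]=0xb3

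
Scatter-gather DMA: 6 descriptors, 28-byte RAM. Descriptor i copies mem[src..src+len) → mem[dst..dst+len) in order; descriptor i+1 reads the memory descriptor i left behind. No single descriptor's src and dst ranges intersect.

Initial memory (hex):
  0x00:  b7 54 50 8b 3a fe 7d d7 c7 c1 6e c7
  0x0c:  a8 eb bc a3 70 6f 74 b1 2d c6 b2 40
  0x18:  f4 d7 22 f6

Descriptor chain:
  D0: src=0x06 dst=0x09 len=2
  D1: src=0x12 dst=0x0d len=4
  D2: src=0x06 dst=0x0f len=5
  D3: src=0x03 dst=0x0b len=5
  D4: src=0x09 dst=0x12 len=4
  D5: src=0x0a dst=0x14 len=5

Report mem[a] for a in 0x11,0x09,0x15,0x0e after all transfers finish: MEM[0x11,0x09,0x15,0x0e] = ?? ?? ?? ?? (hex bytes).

MEM[0x11,0x09,0x15,0x0e] = c7 7d 8b 7d

D0: mem[0x09..0x0a] <- [7d d7]
D1: mem[0x0d..0x10] <- [74 b1 2d c6]
D2: mem[0x0f..0x13] <- [7d d7 c7 7d d7]
D3: mem[0x0b..0x0f] <- [8b 3a fe 7d d7]
D4: mem[0x12..0x15] <- [7d d7 8b 3a]
D5: mem[0x14..0x18] <- [d7 8b 3a fe 7d]
query mem[0x11]=0xc7, mem[0x09]=0x7d, mem[0x15]=0x8b, mem[0x0e]=0x7d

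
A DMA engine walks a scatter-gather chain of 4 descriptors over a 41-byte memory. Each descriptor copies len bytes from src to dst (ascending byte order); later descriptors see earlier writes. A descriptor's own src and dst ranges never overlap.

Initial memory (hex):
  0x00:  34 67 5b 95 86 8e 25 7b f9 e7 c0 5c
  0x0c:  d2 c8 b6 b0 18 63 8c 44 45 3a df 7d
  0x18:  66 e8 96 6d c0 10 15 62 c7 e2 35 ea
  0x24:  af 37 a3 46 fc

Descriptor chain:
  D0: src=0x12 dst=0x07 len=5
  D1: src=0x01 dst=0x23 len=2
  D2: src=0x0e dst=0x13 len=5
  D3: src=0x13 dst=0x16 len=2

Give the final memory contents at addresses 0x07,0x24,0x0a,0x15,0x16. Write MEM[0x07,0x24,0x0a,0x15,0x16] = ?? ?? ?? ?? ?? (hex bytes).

#0 dst[0x07+5] := {0x8c,0x44,0x45,0x3a,0xdf}
#1 dst[0x23+2] := {0x67,0x5b}
#2 dst[0x13+5] := {0xb6,0xb0,0x18,0x63,0x8c}
#3 dst[0x16+2] := {0xb6,0xb0}
query mem[0x07]=0x8c, mem[0x24]=0x5b, mem[0x0a]=0x3a, mem[0x15]=0x18, mem[0x16]=0xb6

MEM[0x07,0x24,0x0a,0x15,0x16] = 8c 5b 3a 18 b6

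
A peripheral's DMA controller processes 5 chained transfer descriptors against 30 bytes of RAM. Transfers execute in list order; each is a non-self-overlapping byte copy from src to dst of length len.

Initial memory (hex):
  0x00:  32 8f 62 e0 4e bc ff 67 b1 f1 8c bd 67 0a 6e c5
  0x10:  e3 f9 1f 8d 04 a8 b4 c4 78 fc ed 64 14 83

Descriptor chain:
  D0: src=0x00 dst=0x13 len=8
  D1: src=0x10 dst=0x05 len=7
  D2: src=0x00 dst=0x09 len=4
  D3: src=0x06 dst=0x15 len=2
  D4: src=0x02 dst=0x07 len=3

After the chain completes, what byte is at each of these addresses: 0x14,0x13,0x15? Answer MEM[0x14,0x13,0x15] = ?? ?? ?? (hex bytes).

MEM[0x14,0x13,0x15] = 8f 32 f9

D0: mem[0x13..0x1a] <- [32 8f 62 e0 4e bc ff 67]
D1: mem[0x05..0x0b] <- [e3 f9 1f 32 8f 62 e0]
D2: mem[0x09..0x0c] <- [32 8f 62 e0]
D3: mem[0x15..0x16] <- [f9 1f]
D4: mem[0x07..0x09] <- [62 e0 4e]
query mem[0x14]=0x8f, mem[0x13]=0x32, mem[0x15]=0xf9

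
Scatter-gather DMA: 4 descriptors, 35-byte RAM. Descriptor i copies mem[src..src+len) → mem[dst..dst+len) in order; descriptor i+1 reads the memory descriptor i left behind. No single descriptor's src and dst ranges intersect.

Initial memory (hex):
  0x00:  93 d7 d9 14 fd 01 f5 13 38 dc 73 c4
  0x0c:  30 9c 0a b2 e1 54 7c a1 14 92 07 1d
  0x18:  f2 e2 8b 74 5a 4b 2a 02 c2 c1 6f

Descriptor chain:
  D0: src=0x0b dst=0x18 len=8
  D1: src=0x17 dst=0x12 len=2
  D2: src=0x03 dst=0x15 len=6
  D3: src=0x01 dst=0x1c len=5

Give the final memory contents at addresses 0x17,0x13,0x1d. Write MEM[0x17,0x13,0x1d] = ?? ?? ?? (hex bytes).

[0] 0x0b->0x18 len=8 : c4 30 9c 0a b2 e1 54 7c
[1] 0x17->0x12 len=2 : 1d c4
[2] 0x03->0x15 len=6 : 14 fd 01 f5 13 38
[3] 0x01->0x1c len=5 : d7 d9 14 fd 01
query mem[0x17]=0x01, mem[0x13]=0xc4, mem[0x1d]=0xd9

MEM[0x17,0x13,0x1d] = 01 c4 d9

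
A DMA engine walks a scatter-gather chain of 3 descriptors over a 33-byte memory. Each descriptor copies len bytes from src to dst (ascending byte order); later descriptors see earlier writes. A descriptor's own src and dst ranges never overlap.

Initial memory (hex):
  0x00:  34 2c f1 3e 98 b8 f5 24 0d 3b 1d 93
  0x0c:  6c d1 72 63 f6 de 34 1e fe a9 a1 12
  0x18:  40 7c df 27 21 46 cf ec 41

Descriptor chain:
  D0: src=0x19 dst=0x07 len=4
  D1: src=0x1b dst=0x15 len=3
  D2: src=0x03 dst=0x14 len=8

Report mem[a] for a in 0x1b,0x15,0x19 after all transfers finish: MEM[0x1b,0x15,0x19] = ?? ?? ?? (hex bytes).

MEM[0x1b,0x15,0x19] = 21 98 df

[0] 0x19->0x07 len=4 : 7c df 27 21
[1] 0x1b->0x15 len=3 : 27 21 46
[2] 0x03->0x14 len=8 : 3e 98 b8 f5 7c df 27 21
query mem[0x1b]=0x21, mem[0x15]=0x98, mem[0x19]=0xdf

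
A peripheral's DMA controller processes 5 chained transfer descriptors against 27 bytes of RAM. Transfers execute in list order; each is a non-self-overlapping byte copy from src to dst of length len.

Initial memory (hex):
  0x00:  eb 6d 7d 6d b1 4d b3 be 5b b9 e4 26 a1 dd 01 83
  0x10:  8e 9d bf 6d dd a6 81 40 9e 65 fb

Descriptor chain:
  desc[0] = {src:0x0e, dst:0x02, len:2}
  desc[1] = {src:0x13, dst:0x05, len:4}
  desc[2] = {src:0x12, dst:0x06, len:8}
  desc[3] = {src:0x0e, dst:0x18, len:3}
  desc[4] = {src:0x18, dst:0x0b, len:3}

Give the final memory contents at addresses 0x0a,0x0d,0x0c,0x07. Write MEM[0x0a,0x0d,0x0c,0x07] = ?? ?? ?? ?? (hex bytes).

MEM[0x0a,0x0d,0x0c,0x07] = 81 8e 83 6d

D0: mem[0x02..0x03] <- [01 83]
D1: mem[0x05..0x08] <- [6d dd a6 81]
D2: mem[0x06..0x0d] <- [bf 6d dd a6 81 40 9e 65]
D3: mem[0x18..0x1a] <- [01 83 8e]
D4: mem[0x0b..0x0d] <- [01 83 8e]
query mem[0x0a]=0x81, mem[0x0d]=0x8e, mem[0x0c]=0x83, mem[0x07]=0x6d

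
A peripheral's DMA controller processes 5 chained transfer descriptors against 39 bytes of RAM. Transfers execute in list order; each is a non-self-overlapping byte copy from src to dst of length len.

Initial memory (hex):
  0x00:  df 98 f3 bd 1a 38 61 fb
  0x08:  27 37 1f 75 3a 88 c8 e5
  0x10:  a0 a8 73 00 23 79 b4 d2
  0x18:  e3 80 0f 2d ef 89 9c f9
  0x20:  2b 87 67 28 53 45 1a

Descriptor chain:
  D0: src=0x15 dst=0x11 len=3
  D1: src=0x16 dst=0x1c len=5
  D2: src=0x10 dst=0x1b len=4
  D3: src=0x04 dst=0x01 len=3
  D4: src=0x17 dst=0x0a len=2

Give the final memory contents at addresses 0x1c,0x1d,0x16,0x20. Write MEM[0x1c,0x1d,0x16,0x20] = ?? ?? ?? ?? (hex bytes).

MEM[0x1c,0x1d,0x16,0x20] = 79 b4 b4 0f

  after D0: wrote 3B at 0x11 = 79b4d2
  after D1: wrote 5B at 0x1c = b4d2e3800f
  after D2: wrote 4B at 0x1b = a079b4d2
  after D3: wrote 3B at 0x01 = 1a3861
  after D4: wrote 2B at 0x0a = d2e3
query mem[0x1c]=0x79, mem[0x1d]=0xb4, mem[0x16]=0xb4, mem[0x20]=0x0f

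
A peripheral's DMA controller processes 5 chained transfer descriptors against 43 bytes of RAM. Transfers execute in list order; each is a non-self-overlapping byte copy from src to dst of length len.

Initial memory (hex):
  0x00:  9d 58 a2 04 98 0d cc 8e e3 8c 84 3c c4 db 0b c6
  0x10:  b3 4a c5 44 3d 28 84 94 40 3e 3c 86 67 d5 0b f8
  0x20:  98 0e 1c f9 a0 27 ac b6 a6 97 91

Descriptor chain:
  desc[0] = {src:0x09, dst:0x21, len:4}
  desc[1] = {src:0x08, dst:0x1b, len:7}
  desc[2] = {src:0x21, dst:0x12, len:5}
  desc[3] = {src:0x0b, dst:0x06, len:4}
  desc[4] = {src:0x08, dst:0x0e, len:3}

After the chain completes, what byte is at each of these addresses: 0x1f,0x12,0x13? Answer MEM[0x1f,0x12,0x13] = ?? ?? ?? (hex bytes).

MEM[0x1f,0x12,0x13] = c4 0b 84

#0 dst[0x21+4] := {0x8c,0x84,0x3c,0xc4}
#1 dst[0x1b+7] := {0xe3,0x8c,0x84,0x3c,0xc4,0xdb,0x0b}
#2 dst[0x12+5] := {0x0b,0x84,0x3c,0xc4,0x27}
#3 dst[0x06+4] := {0x3c,0xc4,0xdb,0x0b}
#4 dst[0x0e+3] := {0xdb,0x0b,0x84}
query mem[0x1f]=0xc4, mem[0x12]=0x0b, mem[0x13]=0x84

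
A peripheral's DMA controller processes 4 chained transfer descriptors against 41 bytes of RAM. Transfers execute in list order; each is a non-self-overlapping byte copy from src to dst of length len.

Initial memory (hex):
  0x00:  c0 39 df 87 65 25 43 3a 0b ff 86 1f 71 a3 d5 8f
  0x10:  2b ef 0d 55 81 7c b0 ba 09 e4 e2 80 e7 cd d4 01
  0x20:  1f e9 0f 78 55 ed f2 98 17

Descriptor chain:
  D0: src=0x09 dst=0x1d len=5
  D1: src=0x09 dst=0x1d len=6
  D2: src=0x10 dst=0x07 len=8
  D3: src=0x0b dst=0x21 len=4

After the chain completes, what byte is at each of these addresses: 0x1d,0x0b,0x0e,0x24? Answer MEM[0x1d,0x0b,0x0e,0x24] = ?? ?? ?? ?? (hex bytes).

  after D0: wrote 5B at 0x1d = ff861f71a3
  after D1: wrote 6B at 0x1d = ff861f71a3d5
  after D2: wrote 8B at 0x07 = 2bef0d55817cb0ba
  after D3: wrote 4B at 0x21 = 817cb0ba
query mem[0x1d]=0xff, mem[0x0b]=0x81, mem[0x0e]=0xba, mem[0x24]=0xba

MEM[0x1d,0x0b,0x0e,0x24] = ff 81 ba ba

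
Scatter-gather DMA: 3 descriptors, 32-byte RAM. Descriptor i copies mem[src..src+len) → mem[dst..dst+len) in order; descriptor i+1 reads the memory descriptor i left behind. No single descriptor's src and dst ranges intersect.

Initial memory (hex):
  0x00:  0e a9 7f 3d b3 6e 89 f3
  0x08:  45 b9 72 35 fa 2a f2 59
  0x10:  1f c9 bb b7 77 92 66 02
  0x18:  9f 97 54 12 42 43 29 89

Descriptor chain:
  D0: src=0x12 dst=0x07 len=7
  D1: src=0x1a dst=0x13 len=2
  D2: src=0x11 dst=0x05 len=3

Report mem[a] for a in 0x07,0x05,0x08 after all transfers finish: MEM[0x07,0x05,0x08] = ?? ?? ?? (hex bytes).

  after D0: wrote 7B at 0x07 = bbb7779266029f
  after D1: wrote 2B at 0x13 = 5412
  after D2: wrote 3B at 0x05 = c9bb54
query mem[0x07]=0x54, mem[0x05]=0xc9, mem[0x08]=0xb7

MEM[0x07,0x05,0x08] = 54 c9 b7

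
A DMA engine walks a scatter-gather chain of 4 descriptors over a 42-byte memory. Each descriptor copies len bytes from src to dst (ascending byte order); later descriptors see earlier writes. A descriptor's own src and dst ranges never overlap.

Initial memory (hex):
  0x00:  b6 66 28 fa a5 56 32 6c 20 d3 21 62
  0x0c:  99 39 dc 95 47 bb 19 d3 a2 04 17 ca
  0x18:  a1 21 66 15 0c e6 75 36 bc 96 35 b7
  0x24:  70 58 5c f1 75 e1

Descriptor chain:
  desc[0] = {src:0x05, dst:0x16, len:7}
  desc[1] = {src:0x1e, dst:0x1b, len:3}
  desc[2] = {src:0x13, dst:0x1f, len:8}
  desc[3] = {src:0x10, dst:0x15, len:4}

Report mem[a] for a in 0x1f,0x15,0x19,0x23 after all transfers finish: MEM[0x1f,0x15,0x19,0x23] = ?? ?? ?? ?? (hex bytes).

[0] 0x05->0x16 len=7 : 56 32 6c 20 d3 21 62
[1] 0x1e->0x1b len=3 : 75 36 bc
[2] 0x13->0x1f len=8 : d3 a2 04 56 32 6c 20 d3
[3] 0x10->0x15 len=4 : 47 bb 19 d3
query mem[0x1f]=0xd3, mem[0x15]=0x47, mem[0x19]=0x20, mem[0x23]=0x32

MEM[0x1f,0x15,0x19,0x23] = d3 47 20 32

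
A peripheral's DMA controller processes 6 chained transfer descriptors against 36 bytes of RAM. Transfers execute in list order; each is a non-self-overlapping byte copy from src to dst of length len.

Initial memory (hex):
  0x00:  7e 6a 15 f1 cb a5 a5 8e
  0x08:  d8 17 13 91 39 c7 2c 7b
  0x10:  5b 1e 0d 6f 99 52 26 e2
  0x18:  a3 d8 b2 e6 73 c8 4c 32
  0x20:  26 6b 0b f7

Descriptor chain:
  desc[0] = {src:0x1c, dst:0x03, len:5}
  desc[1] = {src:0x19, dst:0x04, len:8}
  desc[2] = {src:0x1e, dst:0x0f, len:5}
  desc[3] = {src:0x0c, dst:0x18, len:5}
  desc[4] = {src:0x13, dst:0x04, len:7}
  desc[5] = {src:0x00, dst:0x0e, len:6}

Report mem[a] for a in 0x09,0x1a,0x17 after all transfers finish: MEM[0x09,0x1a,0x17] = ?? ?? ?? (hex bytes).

#0 dst[0x03+5] := {0x73,0xc8,0x4c,0x32,0x26}
#1 dst[0x04+8] := {0xd8,0xb2,0xe6,0x73,0xc8,0x4c,0x32,0x26}
#2 dst[0x0f+5] := {0x4c,0x32,0x26,0x6b,0x0b}
#3 dst[0x18+5] := {0x39,0xc7,0x2c,0x4c,0x32}
#4 dst[0x04+7] := {0x0b,0x99,0x52,0x26,0xe2,0x39,0xc7}
#5 dst[0x0e+6] := {0x7e,0x6a,0x15,0x73,0x0b,0x99}
query mem[0x09]=0x39, mem[0x1a]=0x2c, mem[0x17]=0xe2

MEM[0x09,0x1a,0x17] = 39 2c e2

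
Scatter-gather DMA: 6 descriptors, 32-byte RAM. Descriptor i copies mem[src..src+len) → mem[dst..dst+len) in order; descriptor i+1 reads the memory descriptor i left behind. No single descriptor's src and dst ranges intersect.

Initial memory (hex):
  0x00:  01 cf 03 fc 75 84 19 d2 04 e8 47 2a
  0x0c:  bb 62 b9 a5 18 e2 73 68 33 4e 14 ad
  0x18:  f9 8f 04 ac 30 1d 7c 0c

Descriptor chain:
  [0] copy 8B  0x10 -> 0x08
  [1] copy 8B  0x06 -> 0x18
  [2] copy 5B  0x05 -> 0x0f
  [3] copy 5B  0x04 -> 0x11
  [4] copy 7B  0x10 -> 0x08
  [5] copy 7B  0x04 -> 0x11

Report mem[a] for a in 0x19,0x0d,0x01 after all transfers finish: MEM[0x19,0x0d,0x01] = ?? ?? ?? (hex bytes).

#0 dst[0x08+8] := {0x18,0xe2,0x73,0x68,0x33,0x4e,0x14,0xad}
#1 dst[0x18+8] := {0x19,0xd2,0x18,0xe2,0x73,0x68,0x33,0x4e}
#2 dst[0x0f+5] := {0x84,0x19,0xd2,0x18,0xe2}
#3 dst[0x11+5] := {0x75,0x84,0x19,0xd2,0x18}
#4 dst[0x08+7] := {0x19,0x75,0x84,0x19,0xd2,0x18,0x14}
#5 dst[0x11+7] := {0x75,0x84,0x19,0xd2,0x19,0x75,0x84}
query mem[0x19]=0xd2, mem[0x0d]=0x18, mem[0x01]=0xcf

MEM[0x19,0x0d,0x01] = d2 18 cf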